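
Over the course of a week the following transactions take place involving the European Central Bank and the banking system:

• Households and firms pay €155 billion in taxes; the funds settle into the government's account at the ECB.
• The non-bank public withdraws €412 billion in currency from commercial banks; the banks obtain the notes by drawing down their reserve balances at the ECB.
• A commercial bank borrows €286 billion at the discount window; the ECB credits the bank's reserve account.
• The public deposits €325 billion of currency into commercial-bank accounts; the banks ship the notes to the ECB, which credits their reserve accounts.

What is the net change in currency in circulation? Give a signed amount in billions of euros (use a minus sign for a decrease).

+€87 billion

ECB balance sheet:
  Assets:      Loans to banks +€286B
  Liabilities: Bank reserves +€44B, Currency in circulation +€87B, Government deposits +€155B
Commercial banking system:
  Assets:      Reserves at CB +€44B
  Liabilities: Checkable deposits −€242B, Borrowings from CB +€286B
So the change in currency in circulation is +€87 billion.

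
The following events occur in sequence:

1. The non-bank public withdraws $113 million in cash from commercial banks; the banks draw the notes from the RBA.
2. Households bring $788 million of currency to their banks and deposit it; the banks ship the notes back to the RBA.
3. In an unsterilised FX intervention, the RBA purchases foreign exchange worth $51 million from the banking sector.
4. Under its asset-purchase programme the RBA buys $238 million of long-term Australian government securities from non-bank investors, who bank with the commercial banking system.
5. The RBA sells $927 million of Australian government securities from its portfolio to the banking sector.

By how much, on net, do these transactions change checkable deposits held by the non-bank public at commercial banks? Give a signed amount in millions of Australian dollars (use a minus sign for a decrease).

RBA balance sheet:
  Assets:      Securities −$689M, Foreign assets +$51M
  Liabilities: Bank reserves +$37M, Currency in circulation −$675M
Commercial banking system:
  Assets:      Reserves at CB +$37M, Securities +$927M, Foreign assets −$51M
  Liabilities: Checkable deposits +$913M
So the change in checkable deposits held by the non-bank public at commercial banks is +$913 million.

+$913 million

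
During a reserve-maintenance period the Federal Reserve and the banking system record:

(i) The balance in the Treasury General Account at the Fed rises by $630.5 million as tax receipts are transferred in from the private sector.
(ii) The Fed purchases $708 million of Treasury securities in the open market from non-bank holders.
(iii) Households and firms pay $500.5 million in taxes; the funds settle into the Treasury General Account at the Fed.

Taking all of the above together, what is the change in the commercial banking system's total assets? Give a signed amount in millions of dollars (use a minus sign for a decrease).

Fed balance sheet:
  Assets:      Securities +$708M
  Liabilities: Bank reserves −$423M, Government deposits +$1131M
Commercial banking system:
  Assets:      Reserves at CB −$423M
  Liabilities: Checkable deposits −$423M
Change in total bank assets = -$423 million.

-$423 million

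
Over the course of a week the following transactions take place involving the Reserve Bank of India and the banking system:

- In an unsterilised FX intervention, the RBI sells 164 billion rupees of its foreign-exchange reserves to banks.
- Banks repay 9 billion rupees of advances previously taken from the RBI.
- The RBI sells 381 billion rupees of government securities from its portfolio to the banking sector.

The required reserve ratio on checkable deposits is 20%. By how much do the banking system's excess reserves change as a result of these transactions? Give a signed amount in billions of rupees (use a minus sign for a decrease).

-554 billion

FX sale 164 billion rupees: reserves −164B, deposits 0.
Discount-window repayment 9 billion rupees: reserves −9B, deposits 0.
OMO sale (to banks) 381 billion rupees: reserves −381B, deposits 0.
Totals: Δreserves = −554B, Δdeposits = 0.
Δrequired reserves = 20% × 0 = 0.
Δexcess reserves = Δreserves − Δrequired = −554B − (0) = -554 billion.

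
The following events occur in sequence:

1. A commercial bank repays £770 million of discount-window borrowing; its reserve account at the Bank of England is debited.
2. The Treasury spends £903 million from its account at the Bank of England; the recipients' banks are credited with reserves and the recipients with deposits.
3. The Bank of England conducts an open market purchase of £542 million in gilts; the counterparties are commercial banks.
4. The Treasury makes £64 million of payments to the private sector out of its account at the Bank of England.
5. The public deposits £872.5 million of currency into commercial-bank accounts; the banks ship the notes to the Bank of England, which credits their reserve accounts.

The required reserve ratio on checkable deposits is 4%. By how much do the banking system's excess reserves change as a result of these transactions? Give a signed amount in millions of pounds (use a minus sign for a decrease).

Discount-window repayment £770 million: reserves −£770M, deposits 0.
Government spending £903 million: reserves +£903M, deposits +£903M.
OMO purchase (from banks) £542 million: reserves +£542M, deposits 0.
Government spending £64 million: reserves +£64M, deposits +£64M.
Currency deposit £872.5 million: reserves +£872.5M, deposits +£872.5M.
Totals: Δreserves = +£1611.5M, Δdeposits = +£1839.5M.
Δrequired reserves = 4% × +£1839.5M = +£73.58M.
Δexcess reserves = Δreserves − Δrequired = +£1611.5M − (+£73.58M) = +£1537.92 million.

+£1537.92 million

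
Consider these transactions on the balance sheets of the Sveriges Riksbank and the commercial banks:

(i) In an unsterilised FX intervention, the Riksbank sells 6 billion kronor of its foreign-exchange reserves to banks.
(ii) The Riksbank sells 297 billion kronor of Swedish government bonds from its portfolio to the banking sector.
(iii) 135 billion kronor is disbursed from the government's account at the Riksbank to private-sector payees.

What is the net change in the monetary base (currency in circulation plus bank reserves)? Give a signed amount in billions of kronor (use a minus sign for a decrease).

-168 billion

FX sale 6 billion kronor: Riksbank balance sheet contracts → −6B.
OMO sale (to banks) 297 billion kronor: Riksbank balance sheet contracts → −297B.
Government spending 135 billion kronor: a non-base liability converts back to reserves → +135B.
Net: −6 − 297 + 135 = -168 billion.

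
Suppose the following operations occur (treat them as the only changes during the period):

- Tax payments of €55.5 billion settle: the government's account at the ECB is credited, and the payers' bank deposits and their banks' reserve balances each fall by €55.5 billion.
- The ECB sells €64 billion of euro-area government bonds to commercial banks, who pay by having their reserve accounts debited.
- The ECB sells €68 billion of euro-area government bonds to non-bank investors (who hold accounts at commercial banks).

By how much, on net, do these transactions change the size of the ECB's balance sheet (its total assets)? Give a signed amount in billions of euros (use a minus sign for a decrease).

-€132 billion

Government account inflow €55.5 billion: only the composition of liabilities changes → 0.
OMO sale (to banks) €64 billion: an ECB asset is shed → −€64B.
Asset sale (to non-banks) €68 billion: an ECB asset is shed → −€68B.
Net: 0 − 64 − 68 = -€132 billion.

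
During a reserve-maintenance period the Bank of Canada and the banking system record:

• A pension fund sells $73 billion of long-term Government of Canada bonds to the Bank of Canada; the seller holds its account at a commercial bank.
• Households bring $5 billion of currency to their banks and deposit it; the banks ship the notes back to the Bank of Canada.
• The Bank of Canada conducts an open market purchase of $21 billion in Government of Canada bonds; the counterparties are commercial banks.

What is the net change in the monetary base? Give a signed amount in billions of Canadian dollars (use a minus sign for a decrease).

Asset purchase (from non-banks) $73 billion: Bank of Canada balance sheet expands → +$73B.
Currency deposit $5 billion: just a shift between currency and reserves — both are base money → 0.
OMO purchase (from banks) $21 billion: Bank of Canada balance sheet expands → +$21B.
Net: 73 + 0 + 21 = +$94 billion.

+$94 billion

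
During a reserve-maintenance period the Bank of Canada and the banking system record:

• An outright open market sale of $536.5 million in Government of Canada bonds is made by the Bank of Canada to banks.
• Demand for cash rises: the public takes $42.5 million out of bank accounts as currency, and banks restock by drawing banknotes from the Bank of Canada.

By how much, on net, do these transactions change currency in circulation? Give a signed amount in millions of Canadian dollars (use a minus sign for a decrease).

+$42.5 million

OMO sale (to banks) $536.5 million: no currency enters or leaves circulation → 0.
Currency withdrawal $42.5 million: notes leave the central bank → +$42.5M.
Net: 0 + 42.5 = +$42.5 million.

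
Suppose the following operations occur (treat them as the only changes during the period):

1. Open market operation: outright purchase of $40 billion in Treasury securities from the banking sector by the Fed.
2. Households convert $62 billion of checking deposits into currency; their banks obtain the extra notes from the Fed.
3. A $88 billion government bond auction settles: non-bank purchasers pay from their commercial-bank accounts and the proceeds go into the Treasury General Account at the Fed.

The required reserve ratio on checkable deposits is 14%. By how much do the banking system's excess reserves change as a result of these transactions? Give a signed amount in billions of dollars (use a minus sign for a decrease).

-$89 billion

OMO purchase (from banks) $40 billion: reserves +$40B, deposits 0.
Currency withdrawal $62 billion: reserves −$62B, deposits −$62B.
Government account inflow $88 billion: reserves −$88B, deposits −$88B.
Totals: Δreserves = −$110B, Δdeposits = −$150B.
Δrequired reserves = 14% × −$150B = −$21B.
Δexcess reserves = Δreserves − Δrequired = −$110B − (−$21B) = -$89 billion.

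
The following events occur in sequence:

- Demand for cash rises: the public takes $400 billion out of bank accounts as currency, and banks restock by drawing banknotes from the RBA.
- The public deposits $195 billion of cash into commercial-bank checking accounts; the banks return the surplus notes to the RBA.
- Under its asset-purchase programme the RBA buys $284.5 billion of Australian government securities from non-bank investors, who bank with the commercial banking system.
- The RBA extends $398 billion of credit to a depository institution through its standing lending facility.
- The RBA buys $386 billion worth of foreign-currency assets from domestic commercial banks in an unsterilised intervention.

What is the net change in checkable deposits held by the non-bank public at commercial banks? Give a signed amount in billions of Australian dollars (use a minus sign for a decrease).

+$79.5 billion

Currency withdrawal $400 billion: non-bank counterparties' bank balances fall → −$400B.
Currency deposit $195 billion: non-bank counterparties' bank balances rise → +$195B.
Asset purchase (from non-banks) $284.5 billion: non-bank counterparties' bank balances rise → +$284.5B.
Discount-window loan $398 billion: the counterparty is a bank, so public deposits are unchanged → 0.
FX purchase $386 billion: the counterparty is a bank, so public deposits are unchanged → 0.
Net: −400 + 195 + 284.5 + 0 + 0 = +$79.5 billion.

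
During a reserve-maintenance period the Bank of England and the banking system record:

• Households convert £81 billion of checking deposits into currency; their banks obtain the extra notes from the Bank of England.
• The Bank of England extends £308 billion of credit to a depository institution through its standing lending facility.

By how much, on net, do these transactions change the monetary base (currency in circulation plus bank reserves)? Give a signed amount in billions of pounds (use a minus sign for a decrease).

Currency withdrawal £81 billion: just a shift between currency and reserves — both are base money → 0.
Discount-window loan £308 billion: Bank of England balance sheet expands → +£308B.
Net: 0 + 308 = +£308 billion.

+£308 billion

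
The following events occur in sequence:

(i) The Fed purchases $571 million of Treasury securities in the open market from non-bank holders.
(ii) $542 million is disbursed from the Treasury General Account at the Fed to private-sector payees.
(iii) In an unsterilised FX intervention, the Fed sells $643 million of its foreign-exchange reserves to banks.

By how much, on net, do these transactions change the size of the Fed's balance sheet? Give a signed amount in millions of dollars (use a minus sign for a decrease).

-$72 million

Fed balance sheet:
  Assets:      Securities +$571M, Foreign assets −$643M
  Liabilities: Bank reserves +$470M, Government deposits −$542M
Commercial banking system:
  Assets:      Reserves at CB +$470M, Foreign assets +$643M
  Liabilities: Checkable deposits +$1113M
Change in total Fed assets = -$72 million.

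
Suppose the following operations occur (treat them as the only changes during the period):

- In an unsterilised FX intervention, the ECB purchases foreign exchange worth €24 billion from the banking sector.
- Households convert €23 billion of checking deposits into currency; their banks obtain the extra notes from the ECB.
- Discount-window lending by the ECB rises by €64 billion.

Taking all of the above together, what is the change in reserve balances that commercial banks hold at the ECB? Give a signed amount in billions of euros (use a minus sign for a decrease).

FX purchase €24 billion: the ECB pays by crediting reserve accounts → +€24B.
Currency withdrawal €23 billion: banks swap reserves for currency → −€23B.
Discount-window loan €64 billion: the loan is credited to the bank's reserve account → +€64B.
Net: 24 − 23 + 64 = +€65 billion.

+€65 billion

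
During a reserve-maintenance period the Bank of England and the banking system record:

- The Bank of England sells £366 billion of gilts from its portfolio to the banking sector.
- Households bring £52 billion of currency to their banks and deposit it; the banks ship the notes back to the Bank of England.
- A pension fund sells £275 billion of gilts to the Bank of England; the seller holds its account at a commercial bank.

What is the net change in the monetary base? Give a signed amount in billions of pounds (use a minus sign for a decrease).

OMO sale (to banks) £366 billion: Bank of England balance sheet contracts → −£366B.
Currency deposit £52 billion: just a shift between currency and reserves — both are base money → 0.
Asset purchase (from non-banks) £275 billion: Bank of England balance sheet expands → +£275B.
Net: −366 + 0 + 275 = -£91 billion.

-£91 billion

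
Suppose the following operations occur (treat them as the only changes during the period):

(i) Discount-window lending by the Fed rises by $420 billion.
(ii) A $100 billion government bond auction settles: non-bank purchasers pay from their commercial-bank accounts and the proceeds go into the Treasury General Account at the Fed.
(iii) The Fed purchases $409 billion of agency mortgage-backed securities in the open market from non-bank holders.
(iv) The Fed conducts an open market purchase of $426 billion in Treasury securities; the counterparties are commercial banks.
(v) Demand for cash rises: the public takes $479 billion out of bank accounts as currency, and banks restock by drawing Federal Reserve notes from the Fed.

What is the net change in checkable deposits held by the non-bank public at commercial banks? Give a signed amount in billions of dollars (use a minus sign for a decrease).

Fed balance sheet:
  Assets:      Securities +$835B, Loans to banks +$420B
  Liabilities: Bank reserves +$676B, Currency in circulation +$479B, Government deposits +$100B
Commercial banking system:
  Assets:      Reserves at CB +$676B, Securities −$426B
  Liabilities: Checkable deposits −$170B, Borrowings from CB +$420B
So the change in checkable deposits held by the non-bank public at commercial banks is -$170 billion.

-$170 billion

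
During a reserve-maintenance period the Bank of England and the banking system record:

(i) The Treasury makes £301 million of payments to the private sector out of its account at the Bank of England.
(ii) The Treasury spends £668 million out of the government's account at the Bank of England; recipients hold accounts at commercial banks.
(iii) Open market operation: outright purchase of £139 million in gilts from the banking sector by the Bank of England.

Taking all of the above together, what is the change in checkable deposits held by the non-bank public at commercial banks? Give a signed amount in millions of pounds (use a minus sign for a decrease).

+£969 million

Bank of England balance sheet:
  Assets:      Securities +£139M
  Liabilities: Bank reserves +£1108M, Government deposits −£969M
Commercial banking system:
  Assets:      Reserves at CB +£1108M, Securities −£139M
  Liabilities: Checkable deposits +£969M
So the change in checkable deposits held by the non-bank public at commercial banks is +£969 million.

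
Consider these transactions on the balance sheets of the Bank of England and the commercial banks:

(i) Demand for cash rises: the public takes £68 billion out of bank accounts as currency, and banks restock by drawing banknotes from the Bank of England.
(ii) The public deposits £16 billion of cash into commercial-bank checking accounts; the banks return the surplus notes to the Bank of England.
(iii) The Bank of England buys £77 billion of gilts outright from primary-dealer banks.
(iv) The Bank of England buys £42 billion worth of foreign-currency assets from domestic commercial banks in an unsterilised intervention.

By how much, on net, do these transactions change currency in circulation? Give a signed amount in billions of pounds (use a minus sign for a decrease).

Currency withdrawal £68 billion: notes leave the central bank → +£68B.
Currency deposit £16 billion: notes return to the central bank → −£16B.
OMO purchase (from banks) £77 billion: no currency enters or leaves circulation → 0.
FX purchase £42 billion: no currency enters or leaves circulation → 0.
Net: 68 − 16 + 0 + 0 = +£52 billion.

+£52 billion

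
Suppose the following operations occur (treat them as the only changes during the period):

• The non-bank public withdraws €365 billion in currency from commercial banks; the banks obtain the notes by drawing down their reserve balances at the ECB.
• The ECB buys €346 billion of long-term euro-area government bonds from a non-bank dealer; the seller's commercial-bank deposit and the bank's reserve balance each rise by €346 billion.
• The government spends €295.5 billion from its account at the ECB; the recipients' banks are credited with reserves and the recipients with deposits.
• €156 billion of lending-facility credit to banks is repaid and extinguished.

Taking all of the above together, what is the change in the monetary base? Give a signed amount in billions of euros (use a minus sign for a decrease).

+€485.5 billion

Currency withdrawal €365 billion: just a shift between currency and reserves — both are base money → 0.
Asset purchase (from non-banks) €346 billion: ECB balance sheet expands → +€346B.
Government spending €295.5 billion: a non-base liability converts back to reserves → +€295.5B.
Discount-window repayment €156 billion: ECB balance sheet contracts → −€156B.
Net: 0 + 346 + 295.5 − 156 = +€485.5 billion.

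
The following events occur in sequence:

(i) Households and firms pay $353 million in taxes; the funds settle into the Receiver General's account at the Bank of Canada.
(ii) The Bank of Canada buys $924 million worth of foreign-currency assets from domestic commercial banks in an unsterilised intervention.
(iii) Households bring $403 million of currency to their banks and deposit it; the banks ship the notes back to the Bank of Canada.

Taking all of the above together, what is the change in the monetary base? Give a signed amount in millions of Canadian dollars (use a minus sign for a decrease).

Government account inflow $353 million: reserves shift to a non-base liability → −$353M.
FX purchase $924 million: Bank of Canada balance sheet expands → +$924M.
Currency deposit $403 million: just a shift between currency and reserves — both are base money → 0.
Net: −353 + 924 + 0 = +$571 million.

+$571 million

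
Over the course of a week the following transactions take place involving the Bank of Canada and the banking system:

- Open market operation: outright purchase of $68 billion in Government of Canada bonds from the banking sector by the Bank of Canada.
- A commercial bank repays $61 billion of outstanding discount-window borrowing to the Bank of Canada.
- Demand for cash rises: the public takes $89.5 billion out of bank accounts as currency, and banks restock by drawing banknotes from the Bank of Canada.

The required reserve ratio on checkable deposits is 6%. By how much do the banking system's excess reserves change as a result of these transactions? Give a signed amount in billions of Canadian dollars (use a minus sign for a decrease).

-$77.13 billion

OMO purchase (from banks) $68 billion: reserves +$68B, deposits 0.
Discount-window repayment $61 billion: reserves −$61B, deposits 0.
Currency withdrawal $89.5 billion: reserves −$89.5B, deposits −$89.5B.
Totals: Δreserves = −$82.5B, Δdeposits = −$89.5B.
Δrequired reserves = 6% × −$89.5B = −$5.37B.
Δexcess reserves = Δreserves − Δrequired = −$82.5B − (−$5.37B) = -$77.13 billion.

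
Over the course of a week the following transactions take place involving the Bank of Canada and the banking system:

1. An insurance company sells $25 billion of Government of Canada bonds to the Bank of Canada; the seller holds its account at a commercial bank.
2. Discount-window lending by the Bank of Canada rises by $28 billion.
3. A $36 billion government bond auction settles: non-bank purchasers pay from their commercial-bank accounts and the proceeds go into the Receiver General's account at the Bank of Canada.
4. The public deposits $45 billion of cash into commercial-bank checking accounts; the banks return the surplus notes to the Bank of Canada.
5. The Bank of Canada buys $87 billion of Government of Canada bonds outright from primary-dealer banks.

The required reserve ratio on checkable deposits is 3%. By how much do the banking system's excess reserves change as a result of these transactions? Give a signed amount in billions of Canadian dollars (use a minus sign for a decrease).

+$147.98 billion

Asset purchase (from non-banks) $25 billion: reserves +$25B, deposits +$25B.
Discount-window loan $28 billion: reserves +$28B, deposits 0.
Government account inflow $36 billion: reserves −$36B, deposits −$36B.
Currency deposit $45 billion: reserves +$45B, deposits +$45B.
OMO purchase (from banks) $87 billion: reserves +$87B, deposits 0.
Totals: Δreserves = +$149B, Δdeposits = +$34B.
Δrequired reserves = 3% × +$34B = +$1.02B.
Δexcess reserves = Δreserves − Δrequired = +$149B − (+$1.02B) = +$147.98 billion.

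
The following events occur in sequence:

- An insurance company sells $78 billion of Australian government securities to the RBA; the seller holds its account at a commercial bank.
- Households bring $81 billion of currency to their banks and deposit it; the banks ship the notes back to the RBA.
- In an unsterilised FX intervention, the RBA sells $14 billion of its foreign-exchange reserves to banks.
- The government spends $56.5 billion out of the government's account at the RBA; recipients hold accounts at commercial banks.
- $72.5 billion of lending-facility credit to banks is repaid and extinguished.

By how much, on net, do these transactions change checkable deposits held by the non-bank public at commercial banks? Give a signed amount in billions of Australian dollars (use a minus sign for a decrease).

+$215.5 billion

RBA balance sheet:
  Assets:      Securities +$78B, Loans to banks −$72.5B, Foreign assets −$14B
  Liabilities: Bank reserves +$129B, Currency in circulation −$81B, Government deposits −$56.5B
Commercial banking system:
  Assets:      Reserves at CB +$129B, Foreign assets +$14B
  Liabilities: Checkable deposits +$215.5B, Borrowings from CB −$72.5B
So the change in checkable deposits held by the non-bank public at commercial banks is +$215.5 billion.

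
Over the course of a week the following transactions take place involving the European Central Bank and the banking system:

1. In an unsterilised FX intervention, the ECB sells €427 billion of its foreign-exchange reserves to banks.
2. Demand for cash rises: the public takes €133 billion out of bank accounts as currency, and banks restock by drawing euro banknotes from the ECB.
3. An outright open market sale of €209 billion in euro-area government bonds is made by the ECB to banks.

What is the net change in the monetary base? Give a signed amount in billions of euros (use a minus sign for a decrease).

-€636 billion

FX sale €427 billion: ECB balance sheet contracts → −€427B.
Currency withdrawal €133 billion: just a shift between currency and reserves — both are base money → 0.
OMO sale (to banks) €209 billion: ECB balance sheet contracts → −€209B.
Net: −427 + 0 − 209 = -€636 billion.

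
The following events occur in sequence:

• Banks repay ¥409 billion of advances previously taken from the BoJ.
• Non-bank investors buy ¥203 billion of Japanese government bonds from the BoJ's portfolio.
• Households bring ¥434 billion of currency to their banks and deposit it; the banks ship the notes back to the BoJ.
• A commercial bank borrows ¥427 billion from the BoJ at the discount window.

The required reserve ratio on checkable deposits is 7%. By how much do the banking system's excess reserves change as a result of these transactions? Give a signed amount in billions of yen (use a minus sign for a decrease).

+¥232.83 billion

Discount-window repayment ¥409 billion: reserves −¥409B, deposits 0.
Asset sale (to non-banks) ¥203 billion: reserves −¥203B, deposits −¥203B.
Currency deposit ¥434 billion: reserves +¥434B, deposits +¥434B.
Discount-window loan ¥427 billion: reserves +¥427B, deposits 0.
Totals: Δreserves = +¥249B, Δdeposits = +¥231B.
Δrequired reserves = 7% × +¥231B = +¥16.17B.
Δexcess reserves = Δreserves − Δrequired = +¥249B − (+¥16.17B) = +¥232.83 billion.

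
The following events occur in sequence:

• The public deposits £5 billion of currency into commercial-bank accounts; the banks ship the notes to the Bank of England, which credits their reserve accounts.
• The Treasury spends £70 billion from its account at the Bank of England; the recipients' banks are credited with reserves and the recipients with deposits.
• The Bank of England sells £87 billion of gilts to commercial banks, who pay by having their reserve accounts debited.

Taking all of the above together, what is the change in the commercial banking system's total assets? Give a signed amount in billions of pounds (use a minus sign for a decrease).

+£75 billion

Currency deposit £5 billion: bank balance sheets expand → +£5B.
Government spending £70 billion: bank balance sheets expand → +£70B.
OMO sale (to banks) £87 billion: just an asset swap on bank balance sheets → 0.
Net: 5 + 70 + 0 = +£75 billion.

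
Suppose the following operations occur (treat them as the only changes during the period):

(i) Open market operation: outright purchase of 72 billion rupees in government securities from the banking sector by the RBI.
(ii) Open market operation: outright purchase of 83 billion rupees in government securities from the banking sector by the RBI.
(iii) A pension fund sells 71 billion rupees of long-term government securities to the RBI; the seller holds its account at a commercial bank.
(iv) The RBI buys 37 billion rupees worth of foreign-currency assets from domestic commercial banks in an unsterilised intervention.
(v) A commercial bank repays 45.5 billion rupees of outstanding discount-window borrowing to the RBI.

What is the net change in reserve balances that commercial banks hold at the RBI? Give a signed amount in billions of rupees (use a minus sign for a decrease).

RBI balance sheet:
  Assets:      Securities +226B, Loans to banks −45.5B, Foreign assets +37B
  Liabilities: Bank reserves +217.5B
So the change in reserve balances that commercial banks hold at the RBI is +217.5 billion.

+217.5 billion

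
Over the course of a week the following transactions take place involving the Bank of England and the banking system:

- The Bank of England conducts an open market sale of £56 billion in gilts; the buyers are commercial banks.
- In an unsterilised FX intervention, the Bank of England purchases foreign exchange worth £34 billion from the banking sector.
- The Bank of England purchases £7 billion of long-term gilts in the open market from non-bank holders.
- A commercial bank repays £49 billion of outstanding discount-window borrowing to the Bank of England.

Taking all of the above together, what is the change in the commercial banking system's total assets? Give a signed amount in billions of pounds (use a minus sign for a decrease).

-£42 billion

Bank of England balance sheet:
  Assets:      Securities −£49B, Loans to banks −£49B, Foreign assets +£34B
  Liabilities: Bank reserves −£64B
Commercial banking system:
  Assets:      Reserves at CB −£64B, Securities +£56B, Foreign assets −£34B
  Liabilities: Checkable deposits +£7B, Borrowings from CB −£49B
Change in total bank assets = -£42 billion.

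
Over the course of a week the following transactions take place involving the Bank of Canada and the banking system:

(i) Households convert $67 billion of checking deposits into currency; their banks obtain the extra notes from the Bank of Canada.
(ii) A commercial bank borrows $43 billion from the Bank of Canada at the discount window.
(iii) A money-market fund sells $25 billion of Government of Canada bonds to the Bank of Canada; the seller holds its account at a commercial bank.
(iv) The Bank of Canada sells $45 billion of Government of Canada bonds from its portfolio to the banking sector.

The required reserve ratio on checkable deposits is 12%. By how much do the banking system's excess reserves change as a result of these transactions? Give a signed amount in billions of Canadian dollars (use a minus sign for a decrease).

Currency withdrawal $67 billion: reserves −$67B, deposits −$67B.
Discount-window loan $43 billion: reserves +$43B, deposits 0.
Asset purchase (from non-banks) $25 billion: reserves +$25B, deposits +$25B.
OMO sale (to banks) $45 billion: reserves −$45B, deposits 0.
Totals: Δreserves = −$44B, Δdeposits = −$42B.
Δrequired reserves = 12% × −$42B = −$5.04B.
Δexcess reserves = Δreserves − Δrequired = −$44B − (−$5.04B) = -$38.96 billion.

-$38.96 billion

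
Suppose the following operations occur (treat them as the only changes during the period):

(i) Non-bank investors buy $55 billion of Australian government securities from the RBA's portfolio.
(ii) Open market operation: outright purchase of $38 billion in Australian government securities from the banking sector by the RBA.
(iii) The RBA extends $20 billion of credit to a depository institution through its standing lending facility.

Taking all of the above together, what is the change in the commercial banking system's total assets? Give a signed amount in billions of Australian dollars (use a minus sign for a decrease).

Asset sale (to non-banks) $55 billion: bank balance sheets shrink → −$55B.
OMO purchase (from banks) $38 billion: just an asset swap on bank balance sheets → 0.
Discount-window loan $20 billion: bank balance sheets expand → +$20B.
Net: −55 + 0 + 20 = -$35 billion.

-$35 billion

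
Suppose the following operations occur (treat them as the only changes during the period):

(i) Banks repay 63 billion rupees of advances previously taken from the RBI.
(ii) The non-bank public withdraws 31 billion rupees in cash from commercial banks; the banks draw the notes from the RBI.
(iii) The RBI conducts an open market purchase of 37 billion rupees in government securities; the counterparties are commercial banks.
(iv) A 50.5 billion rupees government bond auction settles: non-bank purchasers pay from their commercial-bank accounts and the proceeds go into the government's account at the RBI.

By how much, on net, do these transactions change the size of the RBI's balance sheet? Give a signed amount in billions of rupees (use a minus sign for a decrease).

-26 billion

RBI balance sheet:
  Assets:      Securities +37B, Loans to banks −63B
  Liabilities: Bank reserves −107.5B, Currency in circulation +31B, Government deposits +50.5B
Change in total RBI assets = -26 billion.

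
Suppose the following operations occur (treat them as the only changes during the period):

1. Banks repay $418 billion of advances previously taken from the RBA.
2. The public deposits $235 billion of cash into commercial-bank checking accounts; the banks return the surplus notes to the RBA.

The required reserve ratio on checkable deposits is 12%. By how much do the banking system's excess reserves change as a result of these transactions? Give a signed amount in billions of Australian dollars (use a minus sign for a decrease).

Discount-window repayment $418 billion: reserves −$418B, deposits 0.
Currency deposit $235 billion: reserves +$235B, deposits +$235B.
Totals: Δreserves = −$183B, Δdeposits = +$235B.
Δrequired reserves = 12% × +$235B = +$28.2B.
Δexcess reserves = Δreserves − Δrequired = −$183B − (+$28.2B) = -$211.2 billion.

-$211.2 billion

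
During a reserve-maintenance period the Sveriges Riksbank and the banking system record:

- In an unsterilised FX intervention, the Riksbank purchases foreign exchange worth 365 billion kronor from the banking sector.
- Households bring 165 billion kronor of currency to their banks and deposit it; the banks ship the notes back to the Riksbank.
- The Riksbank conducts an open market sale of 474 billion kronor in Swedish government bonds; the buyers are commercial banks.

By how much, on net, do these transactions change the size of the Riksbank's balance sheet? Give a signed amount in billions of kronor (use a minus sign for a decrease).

FX purchase 365 billion kronor: a Riksbank asset is acquired → +365B.
Currency deposit 165 billion kronor: only the composition of liabilities changes → 0.
OMO sale (to banks) 474 billion kronor: a Riksbank asset is shed → −474B.
Net: 365 + 0 − 474 = -109 billion.

-109 billion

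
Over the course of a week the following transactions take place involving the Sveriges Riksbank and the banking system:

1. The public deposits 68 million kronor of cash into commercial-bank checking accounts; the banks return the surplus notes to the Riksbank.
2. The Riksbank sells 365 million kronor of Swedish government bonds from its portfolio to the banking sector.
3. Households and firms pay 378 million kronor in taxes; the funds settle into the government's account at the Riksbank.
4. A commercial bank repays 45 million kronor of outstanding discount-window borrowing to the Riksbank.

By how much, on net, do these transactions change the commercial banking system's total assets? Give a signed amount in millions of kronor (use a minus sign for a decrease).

Currency deposit 68 million kronor: bank balance sheets expand → +68M.
OMO sale (to banks) 365 million kronor: just an asset swap on bank balance sheets → 0.
Government account inflow 378 million kronor: bank balance sheets shrink → −378M.
Discount-window repayment 45 million kronor: bank balance sheets shrink → −45M.
Net: 68 + 0 − 378 − 45 = -355 million.

-355 million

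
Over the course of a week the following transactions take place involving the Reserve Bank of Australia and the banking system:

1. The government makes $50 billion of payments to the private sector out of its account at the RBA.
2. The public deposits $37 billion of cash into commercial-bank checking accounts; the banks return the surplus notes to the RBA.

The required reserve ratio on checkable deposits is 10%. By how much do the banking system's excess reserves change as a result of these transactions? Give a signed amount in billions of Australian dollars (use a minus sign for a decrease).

Government spending $50 billion: reserves +$50B, deposits +$50B.
Currency deposit $37 billion: reserves +$37B, deposits +$37B.
Totals: Δreserves = +$87B, Δdeposits = +$87B.
Δrequired reserves = 10% × +$87B = +$8.7B.
Δexcess reserves = Δreserves − Δrequired = +$87B − (+$8.7B) = +$78.3 billion.

+$78.3 billion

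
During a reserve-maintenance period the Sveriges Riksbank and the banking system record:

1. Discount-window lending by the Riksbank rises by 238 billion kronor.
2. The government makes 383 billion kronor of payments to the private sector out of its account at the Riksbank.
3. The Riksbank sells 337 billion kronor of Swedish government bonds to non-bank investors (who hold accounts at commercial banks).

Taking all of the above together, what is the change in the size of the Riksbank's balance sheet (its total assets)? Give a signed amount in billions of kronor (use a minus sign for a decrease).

-99 billion

Discount-window loan 238 billion kronor: a Riksbank asset is acquired → +238B.
Government spending 383 billion kronor: only the composition of liabilities changes → 0.
Asset sale (to non-banks) 337 billion kronor: a Riksbank asset is shed → −337B.
Net: 238 + 0 − 337 = -99 billion.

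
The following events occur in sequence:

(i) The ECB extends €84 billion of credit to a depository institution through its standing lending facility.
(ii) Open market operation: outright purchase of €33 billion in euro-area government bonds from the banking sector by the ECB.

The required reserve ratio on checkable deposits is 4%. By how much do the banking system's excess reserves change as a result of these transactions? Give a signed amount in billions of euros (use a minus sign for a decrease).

Discount-window loan €84 billion: reserves +€84B, deposits 0.
OMO purchase (from banks) €33 billion: reserves +€33B, deposits 0.
Totals: Δreserves = +€117B, Δdeposits = 0.
Δrequired reserves = 4% × 0 = 0.
Δexcess reserves = Δreserves − Δrequired = +€117B − (0) = +€117 billion.

+€117 billion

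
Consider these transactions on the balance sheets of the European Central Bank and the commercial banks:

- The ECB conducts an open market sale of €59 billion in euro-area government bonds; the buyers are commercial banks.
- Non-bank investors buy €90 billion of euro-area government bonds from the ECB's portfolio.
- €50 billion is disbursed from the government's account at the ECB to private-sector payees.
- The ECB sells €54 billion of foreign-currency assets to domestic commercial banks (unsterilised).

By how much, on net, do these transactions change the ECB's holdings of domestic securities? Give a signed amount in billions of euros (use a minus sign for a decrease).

-€149 billion

ECB balance sheet:
  Assets:      Securities −€149B, Foreign assets −€54B
  Liabilities: Bank reserves −€153B, Government deposits −€50B
So the change in the ECB's holdings of domestic securities is -€149 billion.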